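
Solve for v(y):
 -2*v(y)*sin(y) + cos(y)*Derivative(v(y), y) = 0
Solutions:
 v(y) = C1/cos(y)^2


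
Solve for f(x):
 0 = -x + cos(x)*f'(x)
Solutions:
 f(x) = C1 + Integral(x/cos(x), x)


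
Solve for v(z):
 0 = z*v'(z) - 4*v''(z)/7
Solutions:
 v(z) = C1 + C2*erfi(sqrt(14)*z/4)


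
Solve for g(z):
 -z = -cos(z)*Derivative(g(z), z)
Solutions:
 g(z) = C1 + Integral(z/cos(z), z)


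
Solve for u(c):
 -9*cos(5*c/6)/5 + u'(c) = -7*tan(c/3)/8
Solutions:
 u(c) = C1 + 21*log(cos(c/3))/8 + 54*sin(5*c/6)/25


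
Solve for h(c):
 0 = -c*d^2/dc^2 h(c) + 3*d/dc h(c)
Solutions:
 h(c) = C1 + C2*c^4


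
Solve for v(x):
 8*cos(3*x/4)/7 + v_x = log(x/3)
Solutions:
 v(x) = C1 + x*log(x) - x*log(3) - x - 32*sin(3*x/4)/21


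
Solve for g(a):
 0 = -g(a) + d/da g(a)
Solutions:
 g(a) = C1*exp(a)


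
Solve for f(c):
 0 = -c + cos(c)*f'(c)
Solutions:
 f(c) = C1 + Integral(c/cos(c), c)


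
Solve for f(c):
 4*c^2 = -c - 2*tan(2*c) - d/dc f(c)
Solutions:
 f(c) = C1 - 4*c^3/3 - c^2/2 + log(cos(2*c))


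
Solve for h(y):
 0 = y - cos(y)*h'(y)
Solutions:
 h(y) = C1 + Integral(y/cos(y), y)


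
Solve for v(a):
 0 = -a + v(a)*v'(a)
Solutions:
 v(a) = -sqrt(C1 + a^2)
 v(a) = sqrt(C1 + a^2)


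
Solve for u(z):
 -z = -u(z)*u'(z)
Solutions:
 u(z) = -sqrt(C1 + z^2)
 u(z) = sqrt(C1 + z^2)


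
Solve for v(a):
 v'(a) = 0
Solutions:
 v(a) = C1


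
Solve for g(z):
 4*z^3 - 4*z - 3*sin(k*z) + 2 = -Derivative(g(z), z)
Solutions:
 g(z) = C1 - z^4 + 2*z^2 - 2*z - 3*cos(k*z)/k


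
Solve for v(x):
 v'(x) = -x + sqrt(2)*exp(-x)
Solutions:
 v(x) = C1 - x^2/2 - sqrt(2)*exp(-x)


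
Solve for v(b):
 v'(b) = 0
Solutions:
 v(b) = C1


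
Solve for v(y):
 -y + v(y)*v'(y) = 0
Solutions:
 v(y) = -sqrt(C1 + y^2)
 v(y) = sqrt(C1 + y^2)


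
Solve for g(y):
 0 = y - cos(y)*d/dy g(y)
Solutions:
 g(y) = C1 + Integral(y/cos(y), y)


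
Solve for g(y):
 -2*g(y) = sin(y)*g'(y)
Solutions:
 g(y) = C1*(cos(y) + 1)/(cos(y) - 1)


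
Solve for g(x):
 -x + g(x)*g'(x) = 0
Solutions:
 g(x) = -sqrt(C1 + x^2)
 g(x) = sqrt(C1 + x^2)


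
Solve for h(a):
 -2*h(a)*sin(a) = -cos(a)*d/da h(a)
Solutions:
 h(a) = C1/cos(a)^2


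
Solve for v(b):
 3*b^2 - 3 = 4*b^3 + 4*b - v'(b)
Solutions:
 v(b) = C1 + b^4 - b^3 + 2*b^2 + 3*b


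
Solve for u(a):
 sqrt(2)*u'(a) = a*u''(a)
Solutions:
 u(a) = C1 + C2*a^(1 + sqrt(2))


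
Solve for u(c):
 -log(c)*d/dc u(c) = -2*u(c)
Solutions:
 u(c) = C1*exp(2*li(c))


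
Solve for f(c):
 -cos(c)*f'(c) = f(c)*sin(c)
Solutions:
 f(c) = C1*cos(c)


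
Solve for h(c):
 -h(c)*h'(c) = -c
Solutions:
 h(c) = -sqrt(C1 + c^2)
 h(c) = sqrt(C1 + c^2)


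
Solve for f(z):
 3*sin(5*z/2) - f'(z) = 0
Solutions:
 f(z) = C1 - 6*cos(5*z/2)/5


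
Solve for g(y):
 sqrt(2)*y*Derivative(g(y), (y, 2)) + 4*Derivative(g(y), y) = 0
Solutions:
 g(y) = C1 + C2*y^(1 - 2*sqrt(2))


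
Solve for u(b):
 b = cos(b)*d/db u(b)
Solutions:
 u(b) = C1 + Integral(b/cos(b), b)


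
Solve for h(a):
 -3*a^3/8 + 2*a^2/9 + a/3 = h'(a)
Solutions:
 h(a) = C1 - 3*a^4/32 + 2*a^3/27 + a^2/6


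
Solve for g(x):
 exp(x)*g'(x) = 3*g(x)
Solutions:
 g(x) = C1*exp(-3*exp(-x))


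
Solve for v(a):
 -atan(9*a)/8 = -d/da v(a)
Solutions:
 v(a) = C1 + a*atan(9*a)/8 - log(81*a^2 + 1)/144


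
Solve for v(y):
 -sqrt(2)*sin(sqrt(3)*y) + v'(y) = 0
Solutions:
 v(y) = C1 - sqrt(6)*cos(sqrt(3)*y)/3


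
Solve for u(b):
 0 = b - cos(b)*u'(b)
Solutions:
 u(b) = C1 + Integral(b/cos(b), b)


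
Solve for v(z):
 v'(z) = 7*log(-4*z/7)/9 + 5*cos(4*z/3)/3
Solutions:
 v(z) = C1 + 7*z*log(-z)/9 - 7*z*log(7)/9 - 7*z/9 + 14*z*log(2)/9 + 5*sin(4*z/3)/4


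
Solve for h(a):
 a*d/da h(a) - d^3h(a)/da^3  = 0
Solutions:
 h(a) = C1 + Integral(C2*airyai(a) + C3*airybi(a), a)


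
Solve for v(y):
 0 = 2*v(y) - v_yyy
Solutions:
 v(y) = C3*exp(2^(1/3)*y) + (C1*sin(2^(1/3)*sqrt(3)*y/2) + C2*cos(2^(1/3)*sqrt(3)*y/2))*exp(-2^(1/3)*y/2)


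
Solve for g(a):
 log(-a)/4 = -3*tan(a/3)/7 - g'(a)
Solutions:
 g(a) = C1 - a*log(-a)/4 + a/4 + 9*log(cos(a/3))/7


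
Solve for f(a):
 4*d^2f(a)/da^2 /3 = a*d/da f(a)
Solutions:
 f(a) = C1 + C2*erfi(sqrt(6)*a/4)


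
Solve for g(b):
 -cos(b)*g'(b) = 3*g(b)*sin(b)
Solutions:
 g(b) = C1*cos(b)^3


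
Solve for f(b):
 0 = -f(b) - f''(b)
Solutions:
 f(b) = C1*sin(b) + C2*cos(b)


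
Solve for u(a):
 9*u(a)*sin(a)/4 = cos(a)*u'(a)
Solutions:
 u(a) = C1/cos(a)^(9/4)


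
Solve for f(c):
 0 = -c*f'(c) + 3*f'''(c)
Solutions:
 f(c) = C1 + Integral(C2*airyai(3^(2/3)*c/3) + C3*airybi(3^(2/3)*c/3), c)


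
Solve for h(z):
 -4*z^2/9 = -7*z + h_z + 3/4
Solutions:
 h(z) = C1 - 4*z^3/27 + 7*z^2/2 - 3*z/4


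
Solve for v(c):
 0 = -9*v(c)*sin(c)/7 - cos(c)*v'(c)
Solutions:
 v(c) = C1*cos(c)^(9/7)


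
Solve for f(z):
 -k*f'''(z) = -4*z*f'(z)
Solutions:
 f(z) = C1 + Integral(C2*airyai(2^(2/3)*z*(1/k)^(1/3)) + C3*airybi(2^(2/3)*z*(1/k)^(1/3)), z)


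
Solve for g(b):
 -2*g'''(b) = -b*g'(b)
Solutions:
 g(b) = C1 + Integral(C2*airyai(2^(2/3)*b/2) + C3*airybi(2^(2/3)*b/2), b)


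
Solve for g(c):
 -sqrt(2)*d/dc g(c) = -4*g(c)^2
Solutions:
 g(c) = -1/(C1 + 2*sqrt(2)*c)


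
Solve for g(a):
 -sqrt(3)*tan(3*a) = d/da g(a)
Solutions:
 g(a) = C1 + sqrt(3)*log(cos(3*a))/3


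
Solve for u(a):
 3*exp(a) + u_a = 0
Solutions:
 u(a) = C1 - 3*exp(a)


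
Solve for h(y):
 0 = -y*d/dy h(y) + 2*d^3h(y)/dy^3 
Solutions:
 h(y) = C1 + Integral(C2*airyai(2^(2/3)*y/2) + C3*airybi(2^(2/3)*y/2), y)


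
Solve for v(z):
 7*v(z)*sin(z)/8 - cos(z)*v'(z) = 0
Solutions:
 v(z) = C1/cos(z)^(7/8)


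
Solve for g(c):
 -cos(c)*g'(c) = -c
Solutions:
 g(c) = C1 + Integral(c/cos(c), c)


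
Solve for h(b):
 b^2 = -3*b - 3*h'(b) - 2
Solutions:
 h(b) = C1 - b^3/9 - b^2/2 - 2*b/3


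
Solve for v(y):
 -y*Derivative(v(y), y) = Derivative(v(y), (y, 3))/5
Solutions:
 v(y) = C1 + Integral(C2*airyai(-5^(1/3)*y) + C3*airybi(-5^(1/3)*y), y)


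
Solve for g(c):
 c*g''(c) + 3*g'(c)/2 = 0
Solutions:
 g(c) = C1 + C2/sqrt(c)


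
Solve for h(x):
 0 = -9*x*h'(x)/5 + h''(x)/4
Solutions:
 h(x) = C1 + C2*erfi(3*sqrt(10)*x/5)


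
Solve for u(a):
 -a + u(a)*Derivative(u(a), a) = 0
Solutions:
 u(a) = -sqrt(C1 + a^2)
 u(a) = sqrt(C1 + a^2)


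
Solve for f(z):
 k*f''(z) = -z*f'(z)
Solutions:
 f(z) = C1 + C2*sqrt(k)*erf(sqrt(2)*z*sqrt(1/k)/2)


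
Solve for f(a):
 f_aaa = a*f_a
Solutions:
 f(a) = C1 + Integral(C2*airyai(a) + C3*airybi(a), a)


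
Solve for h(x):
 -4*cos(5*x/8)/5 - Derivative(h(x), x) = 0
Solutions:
 h(x) = C1 - 32*sin(5*x/8)/25


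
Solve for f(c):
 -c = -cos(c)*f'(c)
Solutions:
 f(c) = C1 + Integral(c/cos(c), c)


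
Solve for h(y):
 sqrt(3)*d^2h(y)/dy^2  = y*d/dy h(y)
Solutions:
 h(y) = C1 + C2*erfi(sqrt(2)*3^(3/4)*y/6)


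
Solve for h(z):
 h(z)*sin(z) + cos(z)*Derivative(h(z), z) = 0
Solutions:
 h(z) = C1*cos(z)


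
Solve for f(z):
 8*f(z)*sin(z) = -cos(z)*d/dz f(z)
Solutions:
 f(z) = C1*cos(z)^8


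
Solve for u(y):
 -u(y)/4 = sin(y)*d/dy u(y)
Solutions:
 u(y) = C1*(cos(y) + 1)^(1/8)/(cos(y) - 1)^(1/8)


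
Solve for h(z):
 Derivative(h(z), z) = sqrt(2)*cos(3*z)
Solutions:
 h(z) = C1 + sqrt(2)*sin(3*z)/3


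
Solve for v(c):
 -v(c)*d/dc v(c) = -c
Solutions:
 v(c) = -sqrt(C1 + c^2)
 v(c) = sqrt(C1 + c^2)


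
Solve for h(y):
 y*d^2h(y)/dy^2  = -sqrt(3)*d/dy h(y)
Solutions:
 h(y) = C1 + C2*y^(1 - sqrt(3))


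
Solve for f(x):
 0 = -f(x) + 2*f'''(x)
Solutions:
 f(x) = C3*exp(2^(2/3)*x/2) + (C1*sin(2^(2/3)*sqrt(3)*x/4) + C2*cos(2^(2/3)*sqrt(3)*x/4))*exp(-2^(2/3)*x/4)


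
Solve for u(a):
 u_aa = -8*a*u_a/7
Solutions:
 u(a) = C1 + C2*erf(2*sqrt(7)*a/7)


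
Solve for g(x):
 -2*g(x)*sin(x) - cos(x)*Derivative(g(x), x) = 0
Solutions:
 g(x) = C1*cos(x)^2


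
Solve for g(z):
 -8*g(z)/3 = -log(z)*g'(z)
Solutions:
 g(z) = C1*exp(8*li(z)/3)


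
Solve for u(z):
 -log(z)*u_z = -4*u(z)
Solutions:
 u(z) = C1*exp(4*li(z))


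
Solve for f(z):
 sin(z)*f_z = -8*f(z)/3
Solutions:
 f(z) = C1*(cos(z) + 1)^(4/3)/(cos(z) - 1)^(4/3)


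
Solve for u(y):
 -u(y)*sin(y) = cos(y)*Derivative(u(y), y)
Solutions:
 u(y) = C1*cos(y)


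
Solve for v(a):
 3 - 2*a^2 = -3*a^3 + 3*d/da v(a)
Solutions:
 v(a) = C1 + a^4/4 - 2*a^3/9 + a


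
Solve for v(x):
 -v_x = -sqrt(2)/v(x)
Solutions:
 v(x) = -sqrt(C1 + 2*sqrt(2)*x)
 v(x) = sqrt(C1 + 2*sqrt(2)*x)


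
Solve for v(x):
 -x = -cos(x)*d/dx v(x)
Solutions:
 v(x) = C1 + Integral(x/cos(x), x)


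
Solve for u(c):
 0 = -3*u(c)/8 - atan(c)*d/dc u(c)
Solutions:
 u(c) = C1*exp(-3*Integral(1/atan(c), c)/8)


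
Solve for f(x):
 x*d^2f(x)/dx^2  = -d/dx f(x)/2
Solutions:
 f(x) = C1 + C2*sqrt(x)


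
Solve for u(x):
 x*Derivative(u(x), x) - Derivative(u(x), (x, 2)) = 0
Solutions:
 u(x) = C1 + C2*erfi(sqrt(2)*x/2)


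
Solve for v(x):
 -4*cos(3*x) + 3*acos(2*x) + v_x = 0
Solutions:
 v(x) = C1 - 3*x*acos(2*x) + 3*sqrt(1 - 4*x^2)/2 + 4*sin(3*x)/3


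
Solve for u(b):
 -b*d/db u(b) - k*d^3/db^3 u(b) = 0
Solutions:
 u(b) = C1 + Integral(C2*airyai(b*(-1/k)^(1/3)) + C3*airybi(b*(-1/k)^(1/3)), b)


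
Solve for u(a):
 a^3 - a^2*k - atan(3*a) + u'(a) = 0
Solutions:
 u(a) = C1 - a^4/4 + a^3*k/3 + a*atan(3*a) - log(9*a^2 + 1)/6


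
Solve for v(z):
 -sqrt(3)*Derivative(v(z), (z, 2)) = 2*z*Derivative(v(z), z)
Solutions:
 v(z) = C1 + C2*erf(3^(3/4)*z/3)


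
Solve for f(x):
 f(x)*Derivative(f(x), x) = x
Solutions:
 f(x) = -sqrt(C1 + x^2)
 f(x) = sqrt(C1 + x^2)


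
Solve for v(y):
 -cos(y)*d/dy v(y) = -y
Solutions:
 v(y) = C1 + Integral(y/cos(y), y)


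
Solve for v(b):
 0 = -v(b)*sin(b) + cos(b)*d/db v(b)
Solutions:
 v(b) = C1/cos(b)


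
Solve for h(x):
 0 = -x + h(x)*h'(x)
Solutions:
 h(x) = -sqrt(C1 + x^2)
 h(x) = sqrt(C1 + x^2)


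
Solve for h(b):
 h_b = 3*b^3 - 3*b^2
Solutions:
 h(b) = C1 + 3*b^4/4 - b^3


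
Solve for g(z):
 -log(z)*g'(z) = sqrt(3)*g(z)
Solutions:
 g(z) = C1*exp(-sqrt(3)*li(z))


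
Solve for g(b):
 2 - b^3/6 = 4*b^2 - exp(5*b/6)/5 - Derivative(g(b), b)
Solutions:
 g(b) = C1 + b^4/24 + 4*b^3/3 - 2*b - 6*exp(5*b/6)/25


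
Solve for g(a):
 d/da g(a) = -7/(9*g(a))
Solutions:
 g(a) = -sqrt(C1 - 14*a)/3
 g(a) = sqrt(C1 - 14*a)/3


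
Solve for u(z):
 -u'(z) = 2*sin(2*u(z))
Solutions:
 u(z) = pi - acos((-C1 - exp(8*z))/(C1 - exp(8*z)))/2
 u(z) = acos((-C1 - exp(8*z))/(C1 - exp(8*z)))/2


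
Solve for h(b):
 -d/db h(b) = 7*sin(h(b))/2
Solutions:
 h(b) = -acos((-C1 - exp(7*b))/(C1 - exp(7*b))) + 2*pi
 h(b) = acos((-C1 - exp(7*b))/(C1 - exp(7*b)))


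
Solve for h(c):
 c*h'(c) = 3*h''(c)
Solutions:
 h(c) = C1 + C2*erfi(sqrt(6)*c/6)


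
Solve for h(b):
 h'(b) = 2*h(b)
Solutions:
 h(b) = C1*exp(2*b)


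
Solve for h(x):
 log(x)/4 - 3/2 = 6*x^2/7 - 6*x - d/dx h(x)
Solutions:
 h(x) = C1 + 2*x^3/7 - 3*x^2 - x*log(x)/4 + 7*x/4


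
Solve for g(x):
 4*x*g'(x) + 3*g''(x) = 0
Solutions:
 g(x) = C1 + C2*erf(sqrt(6)*x/3)


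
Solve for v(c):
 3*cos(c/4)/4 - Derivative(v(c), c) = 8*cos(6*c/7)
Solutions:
 v(c) = C1 + 3*sin(c/4) - 28*sin(6*c/7)/3


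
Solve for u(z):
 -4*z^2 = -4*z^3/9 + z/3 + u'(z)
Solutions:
 u(z) = C1 + z^4/9 - 4*z^3/3 - z^2/6


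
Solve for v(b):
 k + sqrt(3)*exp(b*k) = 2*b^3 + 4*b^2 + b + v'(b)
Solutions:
 v(b) = C1 - b^4/2 - 4*b^3/3 - b^2/2 + b*k + sqrt(3)*exp(b*k)/k


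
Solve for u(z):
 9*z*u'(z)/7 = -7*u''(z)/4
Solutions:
 u(z) = C1 + C2*erf(3*sqrt(2)*z/7)


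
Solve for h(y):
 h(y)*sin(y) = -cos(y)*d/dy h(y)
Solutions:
 h(y) = C1*cos(y)


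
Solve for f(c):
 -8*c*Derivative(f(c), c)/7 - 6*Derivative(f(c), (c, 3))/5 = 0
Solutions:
 f(c) = C1 + Integral(C2*airyai(-20^(1/3)*21^(2/3)*c/21) + C3*airybi(-20^(1/3)*21^(2/3)*c/21), c)


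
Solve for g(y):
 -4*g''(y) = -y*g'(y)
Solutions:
 g(y) = C1 + C2*erfi(sqrt(2)*y/4)


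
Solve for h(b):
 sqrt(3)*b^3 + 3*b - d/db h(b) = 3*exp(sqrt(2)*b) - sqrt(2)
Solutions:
 h(b) = C1 + sqrt(3)*b^4/4 + 3*b^2/2 + sqrt(2)*b - 3*sqrt(2)*exp(sqrt(2)*b)/2


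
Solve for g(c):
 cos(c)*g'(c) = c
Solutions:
 g(c) = C1 + Integral(c/cos(c), c)


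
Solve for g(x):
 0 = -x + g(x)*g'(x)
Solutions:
 g(x) = -sqrt(C1 + x^2)
 g(x) = sqrt(C1 + x^2)


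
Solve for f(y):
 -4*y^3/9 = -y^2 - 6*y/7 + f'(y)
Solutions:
 f(y) = C1 - y^4/9 + y^3/3 + 3*y^2/7


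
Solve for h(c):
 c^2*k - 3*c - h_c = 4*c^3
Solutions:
 h(c) = C1 - c^4 + c^3*k/3 - 3*c^2/2


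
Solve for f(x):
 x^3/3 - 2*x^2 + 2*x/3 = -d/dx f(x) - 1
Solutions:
 f(x) = C1 - x^4/12 + 2*x^3/3 - x^2/3 - x


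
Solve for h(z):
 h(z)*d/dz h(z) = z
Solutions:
 h(z) = -sqrt(C1 + z^2)
 h(z) = sqrt(C1 + z^2)


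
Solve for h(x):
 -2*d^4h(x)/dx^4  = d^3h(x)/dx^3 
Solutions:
 h(x) = C1 + C2*x + C3*x^2 + C4*exp(-x/2)


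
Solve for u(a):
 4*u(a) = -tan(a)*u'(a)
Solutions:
 u(a) = C1/sin(a)^4


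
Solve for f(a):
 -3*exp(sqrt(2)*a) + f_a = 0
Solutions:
 f(a) = C1 + 3*sqrt(2)*exp(sqrt(2)*a)/2


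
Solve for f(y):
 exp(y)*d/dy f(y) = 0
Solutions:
 f(y) = C1


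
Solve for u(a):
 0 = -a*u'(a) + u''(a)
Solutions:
 u(a) = C1 + C2*erfi(sqrt(2)*a/2)


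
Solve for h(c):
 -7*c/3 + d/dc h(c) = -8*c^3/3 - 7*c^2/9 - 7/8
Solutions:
 h(c) = C1 - 2*c^4/3 - 7*c^3/27 + 7*c^2/6 - 7*c/8


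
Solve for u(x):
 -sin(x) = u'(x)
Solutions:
 u(x) = C1 + cos(x)


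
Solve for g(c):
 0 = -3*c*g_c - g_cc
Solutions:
 g(c) = C1 + C2*erf(sqrt(6)*c/2)


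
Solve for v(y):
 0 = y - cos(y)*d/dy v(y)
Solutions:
 v(y) = C1 + Integral(y/cos(y), y)


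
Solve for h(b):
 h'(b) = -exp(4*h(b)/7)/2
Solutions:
 h(b) = 7*log(-(1/(C1 + 2*b))^(1/4)) + 7*log(7)/4
 h(b) = 7*log(1/(C1 + 2*b))/4 + 7*log(7)/4
 h(b) = 7*log(-I*(1/(C1 + 2*b))^(1/4)) + 7*log(7)/4
 h(b) = 7*log(I*(1/(C1 + 2*b))^(1/4)) + 7*log(7)/4


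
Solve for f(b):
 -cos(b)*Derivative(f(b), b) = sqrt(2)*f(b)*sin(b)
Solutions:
 f(b) = C1*cos(b)^(sqrt(2))


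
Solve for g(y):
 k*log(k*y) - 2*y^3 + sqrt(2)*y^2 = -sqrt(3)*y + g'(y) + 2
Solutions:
 g(y) = C1 + k*y*log(k*y) - y^4/2 + sqrt(2)*y^3/3 + sqrt(3)*y^2/2 + y*(-k - 2)


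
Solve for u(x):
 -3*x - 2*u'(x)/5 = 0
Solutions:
 u(x) = C1 - 15*x^2/4


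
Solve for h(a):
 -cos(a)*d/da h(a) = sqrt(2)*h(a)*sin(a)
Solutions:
 h(a) = C1*cos(a)^(sqrt(2))


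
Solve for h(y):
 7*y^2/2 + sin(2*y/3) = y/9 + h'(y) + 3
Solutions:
 h(y) = C1 + 7*y^3/6 - y^2/18 - 3*y - 3*cos(2*y/3)/2


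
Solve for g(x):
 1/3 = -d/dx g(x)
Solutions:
 g(x) = C1 - x/3


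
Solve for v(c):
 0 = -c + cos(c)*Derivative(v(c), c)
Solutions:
 v(c) = C1 + Integral(c/cos(c), c)


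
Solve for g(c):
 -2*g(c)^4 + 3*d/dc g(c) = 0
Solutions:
 g(c) = (-1/(C1 + 2*c))^(1/3)
 g(c) = (-1/(C1 + 2*c))^(1/3)*(-1 - sqrt(3)*I)/2
 g(c) = (-1/(C1 + 2*c))^(1/3)*(-1 + sqrt(3)*I)/2


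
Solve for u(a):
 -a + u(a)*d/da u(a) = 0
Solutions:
 u(a) = -sqrt(C1 + a^2)
 u(a) = sqrt(C1 + a^2)


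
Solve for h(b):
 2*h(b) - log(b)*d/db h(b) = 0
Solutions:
 h(b) = C1*exp(2*li(b))


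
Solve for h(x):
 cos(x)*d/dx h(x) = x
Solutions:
 h(x) = C1 + Integral(x/cos(x), x)


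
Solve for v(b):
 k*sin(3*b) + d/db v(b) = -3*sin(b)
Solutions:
 v(b) = C1 + k*cos(3*b)/3 + 3*cos(b)


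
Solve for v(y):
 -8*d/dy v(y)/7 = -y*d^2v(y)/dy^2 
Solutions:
 v(y) = C1 + C2*y^(15/7)


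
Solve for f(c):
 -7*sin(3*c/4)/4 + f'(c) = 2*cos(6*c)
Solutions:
 f(c) = C1 + sin(6*c)/3 - 7*cos(3*c/4)/3


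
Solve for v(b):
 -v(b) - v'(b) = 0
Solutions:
 v(b) = C1*exp(-b)


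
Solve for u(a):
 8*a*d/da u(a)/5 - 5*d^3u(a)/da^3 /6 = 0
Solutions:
 u(a) = C1 + Integral(C2*airyai(2*30^(1/3)*a/5) + C3*airybi(2*30^(1/3)*a/5), a)


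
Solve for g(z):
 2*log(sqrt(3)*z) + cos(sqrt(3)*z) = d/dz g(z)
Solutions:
 g(z) = C1 + 2*z*log(z) - 2*z + z*log(3) + sqrt(3)*sin(sqrt(3)*z)/3


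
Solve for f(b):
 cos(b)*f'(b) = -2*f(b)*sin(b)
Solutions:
 f(b) = C1*cos(b)^2


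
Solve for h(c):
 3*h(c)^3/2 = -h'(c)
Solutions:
 h(c) = -sqrt(-1/(C1 - 3*c))
 h(c) = sqrt(-1/(C1 - 3*c))


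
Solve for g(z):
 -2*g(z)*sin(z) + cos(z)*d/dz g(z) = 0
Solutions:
 g(z) = C1/cos(z)^2


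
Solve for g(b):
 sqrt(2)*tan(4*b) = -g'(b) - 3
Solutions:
 g(b) = C1 - 3*b + sqrt(2)*log(cos(4*b))/4


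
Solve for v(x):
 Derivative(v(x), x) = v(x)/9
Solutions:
 v(x) = C1*exp(x/9)


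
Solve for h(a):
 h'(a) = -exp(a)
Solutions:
 h(a) = C1 - exp(a)


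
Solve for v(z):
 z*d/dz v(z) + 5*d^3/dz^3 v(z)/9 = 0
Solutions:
 v(z) = C1 + Integral(C2*airyai(-15^(2/3)*z/5) + C3*airybi(-15^(2/3)*z/5), z)


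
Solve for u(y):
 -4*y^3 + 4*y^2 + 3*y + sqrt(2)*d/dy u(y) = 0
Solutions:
 u(y) = C1 + sqrt(2)*y^4/2 - 2*sqrt(2)*y^3/3 - 3*sqrt(2)*y^2/4


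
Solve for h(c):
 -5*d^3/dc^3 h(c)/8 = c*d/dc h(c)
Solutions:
 h(c) = C1 + Integral(C2*airyai(-2*5^(2/3)*c/5) + C3*airybi(-2*5^(2/3)*c/5), c)


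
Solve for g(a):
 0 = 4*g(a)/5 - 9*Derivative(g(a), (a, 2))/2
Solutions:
 g(a) = C1*exp(-2*sqrt(10)*a/15) + C2*exp(2*sqrt(10)*a/15)


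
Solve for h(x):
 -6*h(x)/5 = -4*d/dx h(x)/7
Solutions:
 h(x) = C1*exp(21*x/10)


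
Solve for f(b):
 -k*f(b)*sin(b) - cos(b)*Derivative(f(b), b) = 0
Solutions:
 f(b) = C1*exp(k*log(cos(b)))


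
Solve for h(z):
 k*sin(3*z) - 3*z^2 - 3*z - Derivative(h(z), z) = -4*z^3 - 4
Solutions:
 h(z) = C1 - k*cos(3*z)/3 + z^4 - z^3 - 3*z^2/2 + 4*z


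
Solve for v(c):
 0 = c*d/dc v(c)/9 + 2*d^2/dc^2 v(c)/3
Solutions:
 v(c) = C1 + C2*erf(sqrt(3)*c/6)


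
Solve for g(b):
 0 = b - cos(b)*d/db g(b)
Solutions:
 g(b) = C1 + Integral(b/cos(b), b)


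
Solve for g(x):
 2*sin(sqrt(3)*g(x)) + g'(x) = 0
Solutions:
 g(x) = sqrt(3)*(-acos((-exp(2*sqrt(3)*C1) - exp(4*sqrt(3)*x))/(exp(2*sqrt(3)*C1) - exp(4*sqrt(3)*x))) + 2*pi)/3
 g(x) = sqrt(3)*acos((-exp(2*sqrt(3)*C1) - exp(4*sqrt(3)*x))/(exp(2*sqrt(3)*C1) - exp(4*sqrt(3)*x)))/3


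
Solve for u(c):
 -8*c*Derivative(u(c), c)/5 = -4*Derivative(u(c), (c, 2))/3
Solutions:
 u(c) = C1 + C2*erfi(sqrt(15)*c/5)


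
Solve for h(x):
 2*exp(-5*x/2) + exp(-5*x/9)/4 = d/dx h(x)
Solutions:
 h(x) = C1 - 4*exp(-5*x/2)/5 - 9*exp(-5*x/9)/20


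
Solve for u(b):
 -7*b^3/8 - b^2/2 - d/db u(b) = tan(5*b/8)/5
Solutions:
 u(b) = C1 - 7*b^4/32 - b^3/6 + 8*log(cos(5*b/8))/25


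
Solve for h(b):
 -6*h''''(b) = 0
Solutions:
 h(b) = C1 + C2*b + C3*b^2 + C4*b^3


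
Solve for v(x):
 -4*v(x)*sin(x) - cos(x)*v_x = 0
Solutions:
 v(x) = C1*cos(x)^4


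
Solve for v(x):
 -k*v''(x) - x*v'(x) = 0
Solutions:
 v(x) = C1 + C2*sqrt(k)*erf(sqrt(2)*x*sqrt(1/k)/2)


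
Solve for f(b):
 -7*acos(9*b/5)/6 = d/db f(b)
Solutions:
 f(b) = C1 - 7*b*acos(9*b/5)/6 + 7*sqrt(25 - 81*b^2)/54


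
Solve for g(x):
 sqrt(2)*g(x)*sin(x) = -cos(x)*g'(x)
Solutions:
 g(x) = C1*cos(x)^(sqrt(2))


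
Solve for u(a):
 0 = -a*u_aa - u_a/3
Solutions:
 u(a) = C1 + C2*a^(2/3)


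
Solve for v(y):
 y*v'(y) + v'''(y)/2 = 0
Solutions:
 v(y) = C1 + Integral(C2*airyai(-2^(1/3)*y) + C3*airybi(-2^(1/3)*y), y)


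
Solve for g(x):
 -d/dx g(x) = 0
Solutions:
 g(x) = C1


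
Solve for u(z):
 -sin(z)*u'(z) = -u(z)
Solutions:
 u(z) = C1*sqrt(cos(z) - 1)/sqrt(cos(z) + 1)


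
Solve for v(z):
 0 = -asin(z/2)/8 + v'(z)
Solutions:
 v(z) = C1 + z*asin(z/2)/8 + sqrt(4 - z^2)/8


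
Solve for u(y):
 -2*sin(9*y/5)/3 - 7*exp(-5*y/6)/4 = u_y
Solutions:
 u(y) = C1 + 10*cos(9*y/5)/27 + 21*exp(-5*y/6)/10


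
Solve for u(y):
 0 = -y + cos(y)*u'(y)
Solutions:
 u(y) = C1 + Integral(y/cos(y), y)


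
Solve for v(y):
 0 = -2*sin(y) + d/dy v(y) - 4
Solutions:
 v(y) = C1 + 4*y - 2*cos(y)


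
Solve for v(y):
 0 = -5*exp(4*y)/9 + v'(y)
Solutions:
 v(y) = C1 + 5*exp(4*y)/36


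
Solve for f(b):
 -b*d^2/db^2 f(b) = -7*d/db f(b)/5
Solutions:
 f(b) = C1 + C2*b^(12/5)


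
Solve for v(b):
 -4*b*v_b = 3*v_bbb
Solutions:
 v(b) = C1 + Integral(C2*airyai(-6^(2/3)*b/3) + C3*airybi(-6^(2/3)*b/3), b)


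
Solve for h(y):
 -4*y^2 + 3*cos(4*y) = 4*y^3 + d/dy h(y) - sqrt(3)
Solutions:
 h(y) = C1 - y^4 - 4*y^3/3 + sqrt(3)*y + 3*sin(4*y)/4


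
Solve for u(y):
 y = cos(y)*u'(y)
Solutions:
 u(y) = C1 + Integral(y/cos(y), y)


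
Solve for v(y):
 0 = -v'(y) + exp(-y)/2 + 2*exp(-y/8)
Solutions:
 v(y) = C1 - exp(-y)/2 - 16*exp(-y/8)


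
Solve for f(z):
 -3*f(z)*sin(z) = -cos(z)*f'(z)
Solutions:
 f(z) = C1/cos(z)^3


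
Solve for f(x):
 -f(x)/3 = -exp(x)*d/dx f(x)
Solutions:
 f(x) = C1*exp(-exp(-x)/3)


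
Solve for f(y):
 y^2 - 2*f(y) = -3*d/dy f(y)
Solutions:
 f(y) = C1*exp(2*y/3) + y^2/2 + 3*y/2 + 9/4


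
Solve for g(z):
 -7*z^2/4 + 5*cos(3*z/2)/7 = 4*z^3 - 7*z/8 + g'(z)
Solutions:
 g(z) = C1 - z^4 - 7*z^3/12 + 7*z^2/16 + 10*sin(3*z/2)/21


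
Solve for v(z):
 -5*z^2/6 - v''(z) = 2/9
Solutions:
 v(z) = C1 + C2*z - 5*z^4/72 - z^2/9


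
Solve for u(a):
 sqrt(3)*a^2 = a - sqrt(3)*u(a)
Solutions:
 u(a) = a*(-3*a + sqrt(3))/3


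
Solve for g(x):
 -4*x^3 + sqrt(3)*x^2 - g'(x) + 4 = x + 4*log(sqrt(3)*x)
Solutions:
 g(x) = C1 - x^4 + sqrt(3)*x^3/3 - x^2/2 - 4*x*log(x) - x*log(9) + 8*x


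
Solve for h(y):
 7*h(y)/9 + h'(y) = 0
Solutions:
 h(y) = C1*exp(-7*y/9)


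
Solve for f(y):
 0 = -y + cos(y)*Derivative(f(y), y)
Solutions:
 f(y) = C1 + Integral(y/cos(y), y)


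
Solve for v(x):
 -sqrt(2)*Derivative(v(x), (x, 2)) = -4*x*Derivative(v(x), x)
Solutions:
 v(x) = C1 + C2*erfi(2^(1/4)*x)


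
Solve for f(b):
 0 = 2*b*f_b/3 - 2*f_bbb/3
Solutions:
 f(b) = C1 + Integral(C2*airyai(b) + C3*airybi(b), b)


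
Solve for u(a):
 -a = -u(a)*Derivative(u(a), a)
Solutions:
 u(a) = -sqrt(C1 + a^2)
 u(a) = sqrt(C1 + a^2)


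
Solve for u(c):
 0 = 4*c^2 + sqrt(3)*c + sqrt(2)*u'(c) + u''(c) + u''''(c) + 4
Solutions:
 u(c) = C1 + C2*exp(2^(1/6)*3^(1/3)*c*(-2*3^(1/3)/(9 + sqrt(87))^(1/3) + 2^(2/3)*(9 + sqrt(87))^(1/3))/12)*sin(6^(1/6)*c*(6/(9 + sqrt(87))^(1/3) + 6^(2/3)*(9 + sqrt(87))^(1/3))/12) + C3*exp(2^(1/6)*3^(1/3)*c*(-2*3^(1/3)/(9 + sqrt(87))^(1/3) + 2^(2/3)*(9 + sqrt(87))^(1/3))/12)*cos(6^(1/6)*c*(6/(9 + sqrt(87))^(1/3) + 6^(2/3)*(9 + sqrt(87))^(1/3))/12) + C4*exp(-2^(1/6)*3^(1/3)*c*(-2*3^(1/3)/(9 + sqrt(87))^(1/3) + 2^(2/3)*(9 + sqrt(87))^(1/3))/6) - 2*sqrt(2)*c^3/3 - sqrt(6)*c^2/4 + 2*c^2 - 4*sqrt(2)*c + sqrt(3)*c/2


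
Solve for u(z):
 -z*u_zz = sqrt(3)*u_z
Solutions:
 u(z) = C1 + C2*z^(1 - sqrt(3))


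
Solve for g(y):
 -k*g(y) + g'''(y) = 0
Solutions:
 g(y) = C1*exp(k^(1/3)*y) + C2*exp(k^(1/3)*y*(-1 + sqrt(3)*I)/2) + C3*exp(-k^(1/3)*y*(1 + sqrt(3)*I)/2)


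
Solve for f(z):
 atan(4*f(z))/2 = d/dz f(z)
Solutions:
 Integral(1/atan(4*_y), (_y, f(z))) = C1 + z/2


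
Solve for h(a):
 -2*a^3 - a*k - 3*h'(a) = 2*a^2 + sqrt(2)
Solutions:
 h(a) = C1 - a^4/6 - 2*a^3/9 - a^2*k/6 - sqrt(2)*a/3


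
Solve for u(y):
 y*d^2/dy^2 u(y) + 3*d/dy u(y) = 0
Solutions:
 u(y) = C1 + C2/y^2


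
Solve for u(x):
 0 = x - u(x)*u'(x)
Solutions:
 u(x) = -sqrt(C1 + x^2)
 u(x) = sqrt(C1 + x^2)


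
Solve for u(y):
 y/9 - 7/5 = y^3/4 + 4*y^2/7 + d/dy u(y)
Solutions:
 u(y) = C1 - y^4/16 - 4*y^3/21 + y^2/18 - 7*y/5


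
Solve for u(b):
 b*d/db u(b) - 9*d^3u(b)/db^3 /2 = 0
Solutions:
 u(b) = C1 + Integral(C2*airyai(6^(1/3)*b/3) + C3*airybi(6^(1/3)*b/3), b)


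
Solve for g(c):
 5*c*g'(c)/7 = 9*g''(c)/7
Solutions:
 g(c) = C1 + C2*erfi(sqrt(10)*c/6)


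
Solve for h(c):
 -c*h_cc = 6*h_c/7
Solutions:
 h(c) = C1 + C2*c^(1/7)


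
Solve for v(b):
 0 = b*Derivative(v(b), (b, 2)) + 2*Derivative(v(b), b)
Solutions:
 v(b) = C1 + C2/b


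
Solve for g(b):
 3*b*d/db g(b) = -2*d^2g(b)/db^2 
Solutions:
 g(b) = C1 + C2*erf(sqrt(3)*b/2)


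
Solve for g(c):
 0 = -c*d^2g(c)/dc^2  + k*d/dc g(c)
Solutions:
 g(c) = C1 + c^(re(k) + 1)*(C2*sin(log(c)*Abs(im(k))) + C3*cos(log(c)*im(k)))


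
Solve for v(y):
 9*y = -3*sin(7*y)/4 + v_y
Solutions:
 v(y) = C1 + 9*y^2/2 - 3*cos(7*y)/28


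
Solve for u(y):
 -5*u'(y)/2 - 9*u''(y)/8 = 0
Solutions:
 u(y) = C1 + C2*exp(-20*y/9)


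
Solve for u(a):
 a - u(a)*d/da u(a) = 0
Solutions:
 u(a) = -sqrt(C1 + a^2)
 u(a) = sqrt(C1 + a^2)


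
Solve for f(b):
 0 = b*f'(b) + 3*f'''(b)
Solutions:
 f(b) = C1 + Integral(C2*airyai(-3^(2/3)*b/3) + C3*airybi(-3^(2/3)*b/3), b)


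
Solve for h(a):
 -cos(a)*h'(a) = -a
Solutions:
 h(a) = C1 + Integral(a/cos(a), a)


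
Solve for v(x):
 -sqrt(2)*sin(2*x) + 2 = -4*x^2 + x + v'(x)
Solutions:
 v(x) = C1 + 4*x^3/3 - x^2/2 + 2*x + sqrt(2)*cos(2*x)/2


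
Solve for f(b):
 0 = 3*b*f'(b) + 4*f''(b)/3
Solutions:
 f(b) = C1 + C2*erf(3*sqrt(2)*b/4)


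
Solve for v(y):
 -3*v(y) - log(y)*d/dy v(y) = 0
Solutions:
 v(y) = C1*exp(-3*li(y))


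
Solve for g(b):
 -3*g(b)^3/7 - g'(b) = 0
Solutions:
 g(b) = -sqrt(14)*sqrt(-1/(C1 - 3*b))/2
 g(b) = sqrt(14)*sqrt(-1/(C1 - 3*b))/2


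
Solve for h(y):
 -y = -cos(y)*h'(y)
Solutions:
 h(y) = C1 + Integral(y/cos(y), y)


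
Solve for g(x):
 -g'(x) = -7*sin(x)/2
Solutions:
 g(x) = C1 - 7*cos(x)/2


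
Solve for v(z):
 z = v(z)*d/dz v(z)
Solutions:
 v(z) = -sqrt(C1 + z^2)
 v(z) = sqrt(C1 + z^2)


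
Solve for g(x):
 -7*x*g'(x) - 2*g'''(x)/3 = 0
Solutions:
 g(x) = C1 + Integral(C2*airyai(-2^(2/3)*21^(1/3)*x/2) + C3*airybi(-2^(2/3)*21^(1/3)*x/2), x)


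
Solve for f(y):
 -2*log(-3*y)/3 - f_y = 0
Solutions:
 f(y) = C1 - 2*y*log(-y)/3 + 2*y*(1 - log(3))/3


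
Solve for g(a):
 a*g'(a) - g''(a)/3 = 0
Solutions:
 g(a) = C1 + C2*erfi(sqrt(6)*a/2)


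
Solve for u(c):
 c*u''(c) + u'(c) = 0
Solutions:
 u(c) = C1 + C2*log(c)


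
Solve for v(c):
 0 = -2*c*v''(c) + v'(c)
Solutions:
 v(c) = C1 + C2*c^(3/2)


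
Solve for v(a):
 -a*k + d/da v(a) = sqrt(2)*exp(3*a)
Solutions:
 v(a) = C1 + a^2*k/2 + sqrt(2)*exp(3*a)/3


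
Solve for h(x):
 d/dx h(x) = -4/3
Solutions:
 h(x) = C1 - 4*x/3


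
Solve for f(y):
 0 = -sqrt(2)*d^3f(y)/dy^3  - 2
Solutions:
 f(y) = C1 + C2*y + C3*y^2 - sqrt(2)*y^3/6


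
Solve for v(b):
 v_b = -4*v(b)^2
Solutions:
 v(b) = 1/(C1 + 4*b)


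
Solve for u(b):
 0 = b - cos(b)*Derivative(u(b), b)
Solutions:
 u(b) = C1 + Integral(b/cos(b), b)


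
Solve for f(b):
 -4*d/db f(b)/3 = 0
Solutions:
 f(b) = C1


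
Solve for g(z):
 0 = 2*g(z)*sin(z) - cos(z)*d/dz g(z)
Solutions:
 g(z) = C1/cos(z)^2


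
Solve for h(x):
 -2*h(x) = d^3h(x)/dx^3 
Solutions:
 h(x) = C3*exp(-2^(1/3)*x) + (C1*sin(2^(1/3)*sqrt(3)*x/2) + C2*cos(2^(1/3)*sqrt(3)*x/2))*exp(2^(1/3)*x/2)


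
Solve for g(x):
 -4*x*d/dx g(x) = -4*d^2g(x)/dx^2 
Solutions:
 g(x) = C1 + C2*erfi(sqrt(2)*x/2)


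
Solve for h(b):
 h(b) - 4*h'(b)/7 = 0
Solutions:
 h(b) = C1*exp(7*b/4)


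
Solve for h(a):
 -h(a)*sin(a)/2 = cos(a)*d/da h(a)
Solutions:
 h(a) = C1*sqrt(cos(a))


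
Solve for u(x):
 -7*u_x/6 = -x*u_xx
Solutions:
 u(x) = C1 + C2*x^(13/6)


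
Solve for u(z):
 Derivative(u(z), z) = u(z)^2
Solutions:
 u(z) = -1/(C1 + z)


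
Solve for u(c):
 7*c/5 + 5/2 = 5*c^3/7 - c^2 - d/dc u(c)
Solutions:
 u(c) = C1 + 5*c^4/28 - c^3/3 - 7*c^2/10 - 5*c/2


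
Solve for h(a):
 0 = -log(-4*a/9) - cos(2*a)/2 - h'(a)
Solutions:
 h(a) = C1 - a*log(-a) - 2*a*log(2) + a + 2*a*log(3) - sin(2*a)/4


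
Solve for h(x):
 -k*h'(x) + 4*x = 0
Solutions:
 h(x) = C1 + 2*x^2/k


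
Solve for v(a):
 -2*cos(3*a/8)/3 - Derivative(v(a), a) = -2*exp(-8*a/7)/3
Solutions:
 v(a) = C1 - 16*sin(3*a/8)/9 - 7*exp(-8*a/7)/12


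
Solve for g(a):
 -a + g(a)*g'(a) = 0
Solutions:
 g(a) = -sqrt(C1 + a^2)
 g(a) = sqrt(C1 + a^2)


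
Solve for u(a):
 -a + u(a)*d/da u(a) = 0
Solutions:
 u(a) = -sqrt(C1 + a^2)
 u(a) = sqrt(C1 + a^2)


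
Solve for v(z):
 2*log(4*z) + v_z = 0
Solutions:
 v(z) = C1 - 2*z*log(z) - z*log(16) + 2*z


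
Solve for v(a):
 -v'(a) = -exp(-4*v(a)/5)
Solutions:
 v(a) = 5*log(-I*(C1 + 4*a/5)^(1/4))
 v(a) = 5*log(I*(C1 + 4*a/5)^(1/4))
 v(a) = 5*log(-(C1 + 4*a/5)^(1/4))
 v(a) = 5*log(C1 + 4*a/5)/4


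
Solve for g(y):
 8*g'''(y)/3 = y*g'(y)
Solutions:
 g(y) = C1 + Integral(C2*airyai(3^(1/3)*y/2) + C3*airybi(3^(1/3)*y/2), y)


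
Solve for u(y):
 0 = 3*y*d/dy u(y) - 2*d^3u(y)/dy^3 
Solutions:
 u(y) = C1 + Integral(C2*airyai(2^(2/3)*3^(1/3)*y/2) + C3*airybi(2^(2/3)*3^(1/3)*y/2), y)


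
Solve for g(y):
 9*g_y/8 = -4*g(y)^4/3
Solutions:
 g(y) = 3^(2/3)*(1/(C1 + 32*y))^(1/3)
 g(y) = (-3^(2/3) - 3*3^(1/6)*I)*(1/(C1 + 32*y))^(1/3)/2
 g(y) = (-3^(2/3) + 3*3^(1/6)*I)*(1/(C1 + 32*y))^(1/3)/2


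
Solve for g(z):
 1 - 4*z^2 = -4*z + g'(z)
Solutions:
 g(z) = C1 - 4*z^3/3 + 2*z^2 + z


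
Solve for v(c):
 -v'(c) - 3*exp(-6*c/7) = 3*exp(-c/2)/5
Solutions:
 v(c) = C1 + 6*exp(-c/2)/5 + 7*exp(-6*c/7)/2


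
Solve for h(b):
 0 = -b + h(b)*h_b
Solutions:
 h(b) = -sqrt(C1 + b^2)
 h(b) = sqrt(C1 + b^2)


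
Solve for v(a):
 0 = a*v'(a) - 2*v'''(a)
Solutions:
 v(a) = C1 + Integral(C2*airyai(2^(2/3)*a/2) + C3*airybi(2^(2/3)*a/2), a)


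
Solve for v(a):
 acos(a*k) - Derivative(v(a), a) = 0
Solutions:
 v(a) = C1 + Piecewise((a*acos(a*k) - sqrt(-a^2*k^2 + 1)/k, Ne(k, 0)), (pi*a/2, True))


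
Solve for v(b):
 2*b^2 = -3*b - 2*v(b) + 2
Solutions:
 v(b) = -b^2 - 3*b/2 + 1


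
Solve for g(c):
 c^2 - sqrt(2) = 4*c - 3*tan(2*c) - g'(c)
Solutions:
 g(c) = C1 - c^3/3 + 2*c^2 + sqrt(2)*c + 3*log(cos(2*c))/2


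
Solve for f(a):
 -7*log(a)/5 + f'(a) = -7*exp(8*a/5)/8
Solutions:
 f(a) = C1 + 7*a*log(a)/5 - 7*a/5 - 35*exp(8*a/5)/64


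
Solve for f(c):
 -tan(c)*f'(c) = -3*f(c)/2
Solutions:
 f(c) = C1*sin(c)^(3/2)


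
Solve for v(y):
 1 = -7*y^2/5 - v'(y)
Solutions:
 v(y) = C1 - 7*y^3/15 - y


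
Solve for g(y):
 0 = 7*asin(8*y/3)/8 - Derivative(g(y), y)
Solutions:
 g(y) = C1 + 7*y*asin(8*y/3)/8 + 7*sqrt(9 - 64*y^2)/64


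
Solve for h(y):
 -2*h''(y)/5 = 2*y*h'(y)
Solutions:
 h(y) = C1 + C2*erf(sqrt(10)*y/2)


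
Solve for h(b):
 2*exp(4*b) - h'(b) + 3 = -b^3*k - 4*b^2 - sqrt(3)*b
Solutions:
 h(b) = C1 + b^4*k/4 + 4*b^3/3 + sqrt(3)*b^2/2 + 3*b + exp(4*b)/2


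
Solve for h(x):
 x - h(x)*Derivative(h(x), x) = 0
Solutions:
 h(x) = -sqrt(C1 + x^2)
 h(x) = sqrt(C1 + x^2)


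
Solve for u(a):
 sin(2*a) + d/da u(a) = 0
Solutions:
 u(a) = C1 + cos(2*a)/2


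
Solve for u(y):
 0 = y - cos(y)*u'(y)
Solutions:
 u(y) = C1 + Integral(y/cos(y), y)


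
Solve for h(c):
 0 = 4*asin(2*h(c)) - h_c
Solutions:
 Integral(1/asin(2*_y), (_y, h(c))) = C1 + 4*c


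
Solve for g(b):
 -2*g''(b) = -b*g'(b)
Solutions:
 g(b) = C1 + C2*erfi(b/2)


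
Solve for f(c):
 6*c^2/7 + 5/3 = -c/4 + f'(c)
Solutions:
 f(c) = C1 + 2*c^3/7 + c^2/8 + 5*c/3


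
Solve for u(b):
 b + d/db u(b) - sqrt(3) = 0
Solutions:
 u(b) = C1 - b^2/2 + sqrt(3)*b


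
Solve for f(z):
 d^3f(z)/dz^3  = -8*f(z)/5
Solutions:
 f(z) = C3*exp(-2*5^(2/3)*z/5) + (C1*sin(sqrt(3)*5^(2/3)*z/5) + C2*cos(sqrt(3)*5^(2/3)*z/5))*exp(5^(2/3)*z/5)


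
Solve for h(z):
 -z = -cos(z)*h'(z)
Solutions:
 h(z) = C1 + Integral(z/cos(z), z)


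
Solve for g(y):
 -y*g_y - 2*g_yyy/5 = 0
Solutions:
 g(y) = C1 + Integral(C2*airyai(-2^(2/3)*5^(1/3)*y/2) + C3*airybi(-2^(2/3)*5^(1/3)*y/2), y)


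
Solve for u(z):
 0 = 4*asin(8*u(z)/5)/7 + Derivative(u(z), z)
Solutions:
 Integral(1/asin(8*_y/5), (_y, u(z))) = C1 - 4*z/7


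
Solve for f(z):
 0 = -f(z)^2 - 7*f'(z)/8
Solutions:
 f(z) = 7/(C1 + 8*z)


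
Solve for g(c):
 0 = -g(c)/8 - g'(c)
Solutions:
 g(c) = C1*exp(-c/8)


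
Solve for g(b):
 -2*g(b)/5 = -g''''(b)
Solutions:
 g(b) = C1*exp(-2^(1/4)*5^(3/4)*b/5) + C2*exp(2^(1/4)*5^(3/4)*b/5) + C3*sin(2^(1/4)*5^(3/4)*b/5) + C4*cos(2^(1/4)*5^(3/4)*b/5)


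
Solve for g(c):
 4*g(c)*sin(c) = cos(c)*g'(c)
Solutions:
 g(c) = C1/cos(c)^4


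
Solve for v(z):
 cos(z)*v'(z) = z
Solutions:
 v(z) = C1 + Integral(z/cos(z), z)


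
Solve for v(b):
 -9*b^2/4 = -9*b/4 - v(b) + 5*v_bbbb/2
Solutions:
 v(b) = C1*exp(-2^(1/4)*5^(3/4)*b/5) + C2*exp(2^(1/4)*5^(3/4)*b/5) + C3*sin(2^(1/4)*5^(3/4)*b/5) + C4*cos(2^(1/4)*5^(3/4)*b/5) + 9*b^2/4 - 9*b/4


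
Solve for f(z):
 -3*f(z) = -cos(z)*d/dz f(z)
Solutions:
 f(z) = C1*(sin(z) + 1)^(3/2)/(sin(z) - 1)^(3/2)


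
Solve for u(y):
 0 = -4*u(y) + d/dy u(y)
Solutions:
 u(y) = C1*exp(4*y)


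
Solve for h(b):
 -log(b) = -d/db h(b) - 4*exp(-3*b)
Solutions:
 h(b) = C1 + b*log(b) - b + 4*exp(-3*b)/3


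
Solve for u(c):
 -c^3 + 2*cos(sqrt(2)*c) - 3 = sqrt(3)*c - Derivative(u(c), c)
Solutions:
 u(c) = C1 + c^4/4 + sqrt(3)*c^2/2 + 3*c - sqrt(2)*sin(sqrt(2)*c)


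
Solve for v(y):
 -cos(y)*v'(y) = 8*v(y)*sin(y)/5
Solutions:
 v(y) = C1*cos(y)^(8/5)


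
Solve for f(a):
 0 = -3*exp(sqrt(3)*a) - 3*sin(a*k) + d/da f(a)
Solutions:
 f(a) = C1 + sqrt(3)*exp(sqrt(3)*a) - 3*cos(a*k)/k


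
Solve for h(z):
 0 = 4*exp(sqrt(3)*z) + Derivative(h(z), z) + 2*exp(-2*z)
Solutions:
 h(z) = C1 - 4*sqrt(3)*exp(sqrt(3)*z)/3 + exp(-2*z)


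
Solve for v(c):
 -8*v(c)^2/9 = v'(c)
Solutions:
 v(c) = 9/(C1 + 8*c)


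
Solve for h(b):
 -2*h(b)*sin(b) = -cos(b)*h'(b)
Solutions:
 h(b) = C1/cos(b)^2


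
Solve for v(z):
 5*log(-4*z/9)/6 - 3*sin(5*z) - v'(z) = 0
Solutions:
 v(z) = C1 + 5*z*log(-z)/6 - 5*z*log(3)/3 - 5*z/6 + 5*z*log(2)/3 + 3*cos(5*z)/5


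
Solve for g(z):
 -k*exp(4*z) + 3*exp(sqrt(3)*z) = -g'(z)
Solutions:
 g(z) = C1 + k*exp(4*z)/4 - sqrt(3)*exp(sqrt(3)*z)


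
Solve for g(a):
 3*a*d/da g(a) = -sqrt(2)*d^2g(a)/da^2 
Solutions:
 g(a) = C1 + C2*erf(2^(1/4)*sqrt(3)*a/2)


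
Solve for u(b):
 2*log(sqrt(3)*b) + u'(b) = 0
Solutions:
 u(b) = C1 - 2*b*log(b) - b*log(3) + 2*b


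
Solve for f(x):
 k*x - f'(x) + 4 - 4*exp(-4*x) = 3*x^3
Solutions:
 f(x) = C1 + k*x^2/2 - 3*x^4/4 + 4*x + exp(-4*x)


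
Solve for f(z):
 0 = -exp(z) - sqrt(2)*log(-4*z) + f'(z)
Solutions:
 f(z) = C1 + sqrt(2)*z*log(-z) + sqrt(2)*z*(-1 + 2*log(2)) + exp(z)


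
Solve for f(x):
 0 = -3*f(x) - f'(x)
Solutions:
 f(x) = C1*exp(-3*x)


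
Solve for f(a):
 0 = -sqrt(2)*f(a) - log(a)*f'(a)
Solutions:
 f(a) = C1*exp(-sqrt(2)*li(a))


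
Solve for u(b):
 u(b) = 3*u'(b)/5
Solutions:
 u(b) = C1*exp(5*b/3)


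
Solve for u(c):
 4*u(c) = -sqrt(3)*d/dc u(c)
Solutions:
 u(c) = C1*exp(-4*sqrt(3)*c/3)


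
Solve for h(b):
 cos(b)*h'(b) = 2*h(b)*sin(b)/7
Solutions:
 h(b) = C1/cos(b)^(2/7)


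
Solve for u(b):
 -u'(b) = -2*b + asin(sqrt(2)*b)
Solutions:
 u(b) = C1 + b^2 - b*asin(sqrt(2)*b) - sqrt(2)*sqrt(1 - 2*b^2)/2


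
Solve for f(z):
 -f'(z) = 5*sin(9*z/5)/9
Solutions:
 f(z) = C1 + 25*cos(9*z/5)/81


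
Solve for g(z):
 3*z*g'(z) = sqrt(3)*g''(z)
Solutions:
 g(z) = C1 + C2*erfi(sqrt(2)*3^(1/4)*z/2)


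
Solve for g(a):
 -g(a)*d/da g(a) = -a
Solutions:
 g(a) = -sqrt(C1 + a^2)
 g(a) = sqrt(C1 + a^2)


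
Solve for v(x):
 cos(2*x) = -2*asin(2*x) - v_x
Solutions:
 v(x) = C1 - 2*x*asin(2*x) - sqrt(1 - 4*x^2) - sin(2*x)/2


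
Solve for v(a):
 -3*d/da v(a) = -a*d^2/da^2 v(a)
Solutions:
 v(a) = C1 + C2*a^4


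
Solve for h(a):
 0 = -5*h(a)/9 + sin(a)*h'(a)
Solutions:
 h(a) = C1*(cos(a) - 1)^(5/18)/(cos(a) + 1)^(5/18)


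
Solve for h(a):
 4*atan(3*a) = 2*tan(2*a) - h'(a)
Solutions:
 h(a) = C1 - 4*a*atan(3*a) + 2*log(9*a^2 + 1)/3 - log(cos(2*a))


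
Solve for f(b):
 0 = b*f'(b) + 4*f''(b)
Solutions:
 f(b) = C1 + C2*erf(sqrt(2)*b/4)


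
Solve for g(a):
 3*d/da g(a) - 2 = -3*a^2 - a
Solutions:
 g(a) = C1 - a^3/3 - a^2/6 + 2*a/3


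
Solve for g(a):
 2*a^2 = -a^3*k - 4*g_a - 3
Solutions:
 g(a) = C1 - a^4*k/16 - a^3/6 - 3*a/4


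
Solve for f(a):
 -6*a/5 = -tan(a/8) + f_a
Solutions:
 f(a) = C1 - 3*a^2/5 - 8*log(cos(a/8))


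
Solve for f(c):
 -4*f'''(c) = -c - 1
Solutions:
 f(c) = C1 + C2*c + C3*c^2 + c^4/96 + c^3/24


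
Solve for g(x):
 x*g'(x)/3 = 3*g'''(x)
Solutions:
 g(x) = C1 + Integral(C2*airyai(3^(1/3)*x/3) + C3*airybi(3^(1/3)*x/3), x)


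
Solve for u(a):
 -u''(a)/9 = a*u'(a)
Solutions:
 u(a) = C1 + C2*erf(3*sqrt(2)*a/2)


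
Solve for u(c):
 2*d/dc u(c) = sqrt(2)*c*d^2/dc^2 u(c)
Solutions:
 u(c) = C1 + C2*c^(1 + sqrt(2))


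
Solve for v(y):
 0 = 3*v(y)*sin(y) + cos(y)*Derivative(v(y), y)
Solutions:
 v(y) = C1*cos(y)^3


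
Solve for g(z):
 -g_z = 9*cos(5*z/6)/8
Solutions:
 g(z) = C1 - 27*sin(5*z/6)/20


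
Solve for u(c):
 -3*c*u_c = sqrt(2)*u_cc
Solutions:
 u(c) = C1 + C2*erf(2^(1/4)*sqrt(3)*c/2)


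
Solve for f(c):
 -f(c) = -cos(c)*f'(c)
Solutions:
 f(c) = C1*sqrt(sin(c) + 1)/sqrt(sin(c) - 1)


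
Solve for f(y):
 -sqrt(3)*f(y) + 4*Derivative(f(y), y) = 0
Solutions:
 f(y) = C1*exp(sqrt(3)*y/4)


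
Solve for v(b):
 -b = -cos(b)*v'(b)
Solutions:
 v(b) = C1 + Integral(b/cos(b), b)


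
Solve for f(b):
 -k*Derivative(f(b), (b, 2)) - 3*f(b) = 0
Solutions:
 f(b) = C1*exp(-sqrt(3)*b*sqrt(-1/k)) + C2*exp(sqrt(3)*b*sqrt(-1/k))


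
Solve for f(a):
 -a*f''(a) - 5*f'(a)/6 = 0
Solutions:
 f(a) = C1 + C2*a^(1/6)


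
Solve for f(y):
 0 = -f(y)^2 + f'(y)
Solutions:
 f(y) = -1/(C1 + y)


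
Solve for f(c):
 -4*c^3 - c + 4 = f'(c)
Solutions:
 f(c) = C1 - c^4 - c^2/2 + 4*c


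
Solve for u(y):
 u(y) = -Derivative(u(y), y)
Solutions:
 u(y) = C1*exp(-y)


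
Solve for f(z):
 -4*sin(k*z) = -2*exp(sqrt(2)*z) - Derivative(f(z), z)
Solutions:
 f(z) = C1 - sqrt(2)*exp(sqrt(2)*z) - 4*cos(k*z)/k


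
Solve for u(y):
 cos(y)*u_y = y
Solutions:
 u(y) = C1 + Integral(y/cos(y), y)


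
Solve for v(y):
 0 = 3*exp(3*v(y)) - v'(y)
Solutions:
 v(y) = log(-1/(C1 + 9*y))/3
 v(y) = log((-1/(C1 + 3*y))^(1/3)*(-3^(2/3) - 3*3^(1/6)*I)/6)
 v(y) = log((-1/(C1 + 3*y))^(1/3)*(-3^(2/3) + 3*3^(1/6)*I)/6)


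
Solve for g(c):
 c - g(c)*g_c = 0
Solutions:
 g(c) = -sqrt(C1 + c^2)
 g(c) = sqrt(C1 + c^2)


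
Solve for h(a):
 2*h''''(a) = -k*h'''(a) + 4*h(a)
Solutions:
 h(a) = C1*exp(a*(-3*k - sqrt(3)*sqrt(3*k^2 + 8*6^(1/3)*(-9*k^2 + sqrt(3)*sqrt(27*k^4 + 8192))^(1/3) - 128*6^(2/3)/(-9*k^2 + sqrt(3)*sqrt(27*k^4 + 8192))^(1/3)) + sqrt(6)*sqrt(3*sqrt(3)*k^3/sqrt(3*k^2 + 8*6^(1/3)*(-9*k^2 + sqrt(3)*sqrt(27*k^4 + 8192))^(1/3) - 128*6^(2/3)/(-9*k^2 + sqrt(3)*sqrt(27*k^4 + 8192))^(1/3)) + 3*k^2 - 4*6^(1/3)*(-9*k^2 + sqrt(3)*sqrt(27*k^4 + 8192))^(1/3) + 64*6^(2/3)/(-9*k^2 + sqrt(3)*sqrt(27*k^4 + 8192))^(1/3)))/24) + C2*exp(a*(-3*k + sqrt(3)*sqrt(3*k^2 + 8*6^(1/3)*(-9*k^2 + sqrt(3)*sqrt(27*k^4 + 8192))^(1/3) - 128*6^(2/3)/(-9*k^2 + sqrt(3)*sqrt(27*k^4 + 8192))^(1/3)) - sqrt(6)*sqrt(-3*sqrt(3)*k^3/sqrt(3*k^2 + 8*6^(1/3)*(-9*k^2 + sqrt(3)*sqrt(27*k^4 + 8192))^(1/3) - 128*6^(2/3)/(-9*k^2 + sqrt(3)*sqrt(27*k^4 + 8192))^(1/3)) + 3*k^2 - 4*6^(1/3)*(-9*k^2 + sqrt(3)*sqrt(27*k^4 + 8192))^(1/3) + 64*6^(2/3)/(-9*k^2 + sqrt(3)*sqrt(27*k^4 + 8192))^(1/3)))/24) + C3*exp(a*(-3*k + sqrt(3)*sqrt(3*k^2 + 8*6^(1/3)*(-9*k^2 + sqrt(3)*sqrt(27*k^4 + 8192))^(1/3) - 128*6^(2/3)/(-9*k^2 + sqrt(3)*sqrt(27*k^4 + 8192))^(1/3)) + sqrt(6)*sqrt(-3*sqrt(3)*k^3/sqrt(3*k^2 + 8*6^(1/3)*(-9*k^2 + sqrt(3)*sqrt(27*k^4 + 8192))^(1/3) - 128*6^(2/3)/(-9*k^2 + sqrt(3)*sqrt(27*k^4 + 8192))^(1/3)) + 3*k^2 - 4*6^(1/3)*(-9*k^2 + sqrt(3)*sqrt(27*k^4 + 8192))^(1/3) + 64*6^(2/3)/(-9*k^2 + sqrt(3)*sqrt(27*k^4 + 8192))^(1/3)))/24) + C4*exp(-a*(3*k + sqrt(3)*sqrt(3*k^2 + 8*6^(1/3)*(-9*k^2 + sqrt(3)*sqrt(27*k^4 + 8192))^(1/3) - 128*6^(2/3)/(-9*k^2 + sqrt(3)*sqrt(27*k^4 + 8192))^(1/3)) + sqrt(6)*sqrt(3*sqrt(3)*k^3/sqrt(3*k^2 + 8*6^(1/3)*(-9*k^2 + sqrt(3)*sqrt(27*k^4 + 8192))^(1/3) - 128*6^(2/3)/(-9*k^2 + sqrt(3)*sqrt(27*k^4 + 8192))^(1/3)) + 3*k^2 - 4*6^(1/3)*(-9*k^2 + sqrt(3)*sqrt(27*k^4 + 8192))^(1/3) + 64*6^(2/3)/(-9*k^2 + sqrt(3)*sqrt(27*k^4 + 8192))^(1/3)))/24)
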